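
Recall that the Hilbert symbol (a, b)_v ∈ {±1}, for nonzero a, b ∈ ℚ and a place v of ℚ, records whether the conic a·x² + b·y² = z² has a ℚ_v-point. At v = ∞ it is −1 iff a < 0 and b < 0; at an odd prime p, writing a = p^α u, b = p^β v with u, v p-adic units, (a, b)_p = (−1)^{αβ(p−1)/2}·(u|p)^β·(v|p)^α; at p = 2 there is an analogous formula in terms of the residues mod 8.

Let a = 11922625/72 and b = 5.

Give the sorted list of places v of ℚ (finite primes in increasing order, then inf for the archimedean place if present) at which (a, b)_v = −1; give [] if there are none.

[2, 5, 13, 23]

(a, b) ≡ (953810, 5) mod (ℚ^×)²; places V = {2, 3, 5, 11, 13, 23, 29, ∞}.
(a,b)_3: α=-2, u≡2; β=0, v≡2 (mod 3); (2|3)=-1, (2|3)=-1; sign (−1)^0·-1^0·-1^-2 = +1.
(a,b)_23: α=1, u≡8; β=0, v≡5 (mod 23); (8|23)=+1, (5|23)=-1; sign (−1)^0·+1^0·-1^1 = -1.
(a,b)_11: α=1, u≡2; β=0, v≡5 (mod 11); (2|11)=-1, (5|11)=+1; sign (−1)^0·-1^0·+1^1 = +1.
(a,b)_5: α=3, u≡3; β=1, v≡1 (mod 5); (3|5)=-1, (1|5)=+1; sign (−1)^0·-1^1·+1^3 = -1.
(a,b)_29: α=1, u≡16; β=0, v≡5 (mod 29); (16|29)=+1, (5|29)=+1; sign (−1)^0·+1^0·+1^1 = +1.
(a,b)_∞: sgn(953810)=+, sgn(5)=+, so +1.
(a,b)_13: α=1, u≡2; β=0, v≡5 (mod 13); (2|13)=-1, (5|13)=-1; sign (−1)^0·-1^0·-1^1 = -1.
(a,b)_2: α=-3, β=0; u≡1, v≡5 (mod 8); ε(u)ε(v)=0·0, αω(v)=-3·1, βω(u)=0·0; sum ≡ 1  ⇒  -1.
Ram(953810, 5) = {2, 5, 13, 23}; no ℚ_2-point on the conic.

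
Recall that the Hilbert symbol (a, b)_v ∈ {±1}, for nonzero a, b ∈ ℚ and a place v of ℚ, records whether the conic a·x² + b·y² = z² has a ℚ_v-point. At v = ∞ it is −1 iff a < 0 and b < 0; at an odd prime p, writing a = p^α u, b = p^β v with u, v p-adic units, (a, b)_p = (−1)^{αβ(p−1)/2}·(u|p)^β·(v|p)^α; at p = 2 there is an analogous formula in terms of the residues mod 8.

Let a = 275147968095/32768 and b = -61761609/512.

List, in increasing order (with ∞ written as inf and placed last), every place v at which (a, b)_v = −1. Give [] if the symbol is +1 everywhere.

Mod squares: a ≡ 190190, b ≡ -3458. Check v ∈ {∞, 2, 3, 5, 7, 11, 13, 19}.
v=7: a=7^3·(≡6), b=7^3·(≡5) mod 7; (6|7)=-1, (5|7)=-1; (−1)^{3·3·3}·(-1)^3·(-1)^3 = -1.
v=∞: 190190 > 0 and -3458 < 0  ⇒  (a,b)_∞ = +1.
v=19: a=19^1·(≡16), b=19^1·(≡15) mod 19; (16|19)=+1, (15|19)=-1; (−1)^{1·1·9}·(+1)^1·(-1)^1 = +1.
v=11: a=11^1·(≡5), b=11^0·(≡6) mod 11; (5|11)=+1, (6|11)=-1; (−1)^{1·0·5}·(+1)^0·(-1)^1 = -1.
v=5: a=5^1·(≡3), b=5^0·(≡3) mod 5; (3|5)=-1, (3|5)=-1; (−1)^{1·0·2}·(-1)^0·(-1)^1 = -1.
v=3: a=3^10·(≡2), b=3^6·(≡1) mod 3; (2|3)=-1, (1|3)=+1; (−1)^{10·6·1}·(-1)^6·(+1)^10 = +1.
v=13: a=13^1·(≡11), b=13^1·(≡7) mod 13; (11|13)=-1, (7|13)=-1; (−1)^{1·1·6}·(-1)^1·(-1)^1 = +1.
v=2: v_2(a)=-15, v_2(b)=-9; units ≡ 7, 7 (mod 8); ε·ε+αω+βω = 1·1+-15·0+-9·0 ≡ 1  ⇒  (a,b)_2 = -1.
Ram(190190, -3458) = {2, 5, 7, 11}; no ℚ_2-point on the conic.

[2, 5, 7, 11]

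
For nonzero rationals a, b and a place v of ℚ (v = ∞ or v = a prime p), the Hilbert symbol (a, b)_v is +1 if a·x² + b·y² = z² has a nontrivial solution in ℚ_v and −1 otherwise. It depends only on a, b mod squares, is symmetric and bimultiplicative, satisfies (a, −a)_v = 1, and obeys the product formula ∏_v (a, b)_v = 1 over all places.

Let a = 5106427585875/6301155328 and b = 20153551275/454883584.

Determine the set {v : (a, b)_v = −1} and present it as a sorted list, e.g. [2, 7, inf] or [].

[2, 13, 19, 37]

Mod squares: a ≡ 45695, b ≡ 9139. Check v ∈ {∞, 2, 3, 5, 7, 11, 13, 19, 31, 37, 43}.
v=2: v_2(a)=-18, v_2(b)=-8; units ≡ 7, 3 (mod 8); ε·ε+αω+βω = 1·1+-18·1+-8·0 ≡ 1  ⇒  (a,b)_2 = -1.
v=3: a=3^4·(≡2), b=3^6·(≡1) mod 3; (2|3)=-1, (1|3)=+1; (−1)^{4·6·1}·(-1)^6·(+1)^4 = +1.
v=13: a=13^-1·(≡7), b=13^1·(≡4) mod 13; (7|13)=-1, (4|13)=+1; (−1)^{-1·1·6}·(-1)^1·(+1)^-1 = -1.
v=37: a=37^1·(≡29), b=37^1·(≡26) mod 37; (29|37)=-1, (26|37)=+1; (−1)^{1·1·18}·(-1)^1·(+1)^1 = -1.
v=19: a=19^1·(≡7), b=19^1·(≡7) mod 19; (7|19)=+1, (7|19)=+1; (−1)^{1·1·9}·(+1)^1·(+1)^1 = -1.
v=31: a=31^0·(≡1), b=31^-2·(≡14) mod 31; (1|31)=+1, (14|31)=+1; (−1)^{0·-2·15}·(+1)^-2·(+1)^0 = +1.
v=7: a=7^2·(≡6), b=7^0·(≡4) mod 7; (6|7)=-1, (4|7)=+1; (−1)^{2·0·3}·(-1)^0·(+1)^2 = +1.
v=5: a=5^3·(≡4), b=5^2·(≡4) mod 5; (4|5)=+1, (4|5)=+1; (−1)^{3·2·2}·(+1)^2·(+1)^3 = +1.
v=11: a=11^4·(≡5), b=11^2·(≡4) mod 11; (5|11)=+1, (4|11)=+1; (−1)^{4·2·5}·(+1)^2·(+1)^4 = +1.
v=43: a=43^-2·(≡18), b=43^-2·(≡23) mod 43; (18|43)=-1, (23|43)=+1; (−1)^{-2·-2·21}·(-1)^-2·(+1)^-2 = +1.
v=∞: 45695 > 0 and 9139 > 0  ⇒  (a,b)_∞ = +1.
(45695, 9139 / ℚ) ramifies at {2, 13, 19, 37}: a division algebra.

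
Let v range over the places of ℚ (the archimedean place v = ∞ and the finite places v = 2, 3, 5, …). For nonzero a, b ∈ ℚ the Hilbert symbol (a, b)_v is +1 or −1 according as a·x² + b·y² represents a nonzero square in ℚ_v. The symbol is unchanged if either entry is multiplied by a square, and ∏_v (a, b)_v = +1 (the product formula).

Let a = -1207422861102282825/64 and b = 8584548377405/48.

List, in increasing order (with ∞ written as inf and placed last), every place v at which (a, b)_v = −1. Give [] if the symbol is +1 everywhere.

[2, 3, 5, 13]

(a, b) ≡ (-17017, 15) mod (ℚ^×)²; places V = {2, 3, 5, 7, 11, 13, 17, ∞}.
(a,b)_7: α=3, u≡3; β=4, v≡2 (mod 7); (3|7)=-1, (2|7)=+1; sign (−1)^0·-1^4·+1^3 = +1.
(a,b)_∞: sgn(-17017)=−, sgn(15)=+, so +1.
(a,b)_13: α=3, u≡1; β=2, v≡6 (mod 13); (1|13)=+1, (6|13)=-1; sign (−1)^0·+1^2·-1^3 = -1.
(a,b)_17: α=3, u≡9; β=2, v≡4 (mod 17); (9|17)=+1, (4|17)=+1; sign (−1)^0·+1^2·+1^3 = +1.
(a,b)_11: α=5, u≡1; β=4, v≡1 (mod 11); (1|11)=+1, (1|11)=+1; sign (−1)^0·+1^4·+1^5 = +1.
(a,b)_5: α=2, u≡3; β=1, v≡2 (mod 5); (3|5)=-1, (2|5)=-1; sign (−1)^0·-1^1·-1^2 = -1.
(a,b)_2: α=-6, β=-4; u≡7, v≡7 (mod 8); ε(u)ε(v)=1·1, αω(v)=-6·0, βω(u)=-4·0; sum ≡ 1  ⇒  -1.
(a,b)_3: α=4, u≡2; β=-1, v≡2 (mod 3); (2|3)=-1, (2|3)=-1; sign (−1)^0·-1^-1·-1^4 = -1.
(-17017, 15 / ℚ) ramifies at {2, 3, 5, 13}: a division algebra.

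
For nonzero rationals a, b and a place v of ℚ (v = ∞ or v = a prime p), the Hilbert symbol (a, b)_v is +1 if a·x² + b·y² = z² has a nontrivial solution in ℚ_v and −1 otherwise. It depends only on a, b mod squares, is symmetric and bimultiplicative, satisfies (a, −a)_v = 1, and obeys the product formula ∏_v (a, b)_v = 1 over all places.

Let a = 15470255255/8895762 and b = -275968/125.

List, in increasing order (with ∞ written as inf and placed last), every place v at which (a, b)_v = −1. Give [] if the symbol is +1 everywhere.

Mod squares: a ≡ 910, b ≡ -110. Check v ∈ {∞, 2, 3, 5, 7, 11, 13, 17, 19, 37}.
v=2: v_2(a)=-1, v_2(b)=9; units ≡ 7, 1 (mod 8); ε·ε+αω+βω = 1·0+-1·0+9·0 ≡ 0  ⇒  (a,b)_2 = +1.
v=3: a=3^-2·(≡1), b=3^0·(≡1) mod 3; (1|3)=+1, (1|3)=+1; (−1)^{-2·0·1}·(+1)^0·(+1)^-2 = +1.
v=11: a=11^0·(≡10), b=11^1·(≡9) mod 11; (10|11)=-1, (9|11)=+1; (−1)^{0·1·5}·(-1)^1·(+1)^0 = -1.
v=13: a=13^1·(≡5), b=13^0·(≡6) mod 13; (5|13)=-1, (6|13)=-1; (−1)^{1·0·6}·(-1)^0·(-1)^1 = -1.
v=37: a=37^-2·(≡32), b=37^0·(≡9) mod 37; (32|37)=-1, (9|37)=+1; (−1)^{-2·0·18}·(-1)^0·(+1)^-2 = +1.
v=5: a=5^1·(≡3), b=5^-3·(≡2) mod 5; (3|5)=-1, (2|5)=-1; (−1)^{1·-3·2}·(-1)^-3·(-1)^1 = +1.
v=17: a=17^2·(≡16), b=17^0·(≡13) mod 17; (16|17)=+1, (13|17)=+1; (−1)^{2·0·8}·(+1)^0·(+1)^2 = +1.
v=7: a=7^7·(≡4), b=7^2·(≡4) mod 7; (4|7)=+1, (4|7)=+1; (−1)^{7·2·3}·(+1)^2·(+1)^7 = +1.
v=19: a=19^-2·(≡4), b=19^0·(≡11) mod 19; (4|19)=+1, (11|19)=+1; (−1)^{-2·0·9}·(+1)^0·(+1)^-2 = +1.
v=∞: 910 > 0 and -110 < 0  ⇒  (a,b)_∞ = +1.
Ram(910, -110) = {11, 13}; no ℚ_11-point on the conic.

[11, 13]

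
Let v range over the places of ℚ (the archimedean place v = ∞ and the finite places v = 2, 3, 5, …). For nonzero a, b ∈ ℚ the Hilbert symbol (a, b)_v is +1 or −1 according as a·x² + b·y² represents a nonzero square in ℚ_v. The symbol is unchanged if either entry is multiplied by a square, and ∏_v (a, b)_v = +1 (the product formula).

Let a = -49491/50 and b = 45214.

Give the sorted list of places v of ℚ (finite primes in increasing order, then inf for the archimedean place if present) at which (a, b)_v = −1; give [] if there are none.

[2, 13]

(a, b) ≡ (-1222, 45214) mod (ℚ^×)²; places V = {2, 3, 5, 13, 37, 47, ∞}.
(a,b)_5: α=-2, u≡2; β=0, v≡4 (mod 5); (2|5)=-1, (4|5)=+1; sign (−1)^0·-1^0·+1^-2 = +1.
(a,b)_13: α=1, u≡12; β=1, v≡7 (mod 13); (12|13)=+1, (7|13)=-1; sign (−1)^0·+1^1·-1^1 = -1.
(a,b)_47: α=1, u≡25; β=1, v≡22 (mod 47); (25|47)=+1, (22|47)=-1; sign (−1)^1·+1^1·-1^1 = +1.
(a,b)_37: α=0, u≡4; β=1, v≡1 (mod 37); (4|37)=+1, (1|37)=+1; sign (−1)^0·+1^1·+1^0 = +1.
(a,b)_3: α=4, u≡2; β=0, v≡1 (mod 3); (2|3)=-1, (1|3)=+1; sign (−1)^0·-1^0·+1^4 = +1.
(a,b)_2: α=-1, β=1; u≡5, v≡7 (mod 8); ε(u)ε(v)=0·1, αω(v)=-1·0, βω(u)=1·1; sum ≡ 1  ⇒  -1.
(a,b)_∞: sgn(-1222)=−, sgn(45214)=+, so +1.
Ram(-1222, 45214) = {2, 13}; no ℚ_2-point on the conic.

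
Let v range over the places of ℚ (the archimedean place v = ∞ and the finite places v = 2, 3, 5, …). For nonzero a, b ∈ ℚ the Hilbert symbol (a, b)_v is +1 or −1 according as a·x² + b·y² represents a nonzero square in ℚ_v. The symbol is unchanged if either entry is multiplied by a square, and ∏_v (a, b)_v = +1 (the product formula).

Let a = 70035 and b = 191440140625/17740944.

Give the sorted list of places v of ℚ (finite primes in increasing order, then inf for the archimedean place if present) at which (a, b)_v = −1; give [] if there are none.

[7, 23, 29, 53]

(a, b) ≡ (70035, 23161) mod (ℚ^×)²; places V = {2, 3, 5, 7, 13, 19, 23, 29, 53, ∞}.
(a,b)_53: α=0, u≡22; β=1, v≡46 (mod 53); (22|53)=-1, (46|53)=+1; sign (−1)^0·-1^1·+1^0 = -1.
(a,b)_∞: sgn(70035)=+, sgn(23161)=+, so +1.
(a,b)_7: α=1, u≡2; β=0, v≡5 (mod 7); (2|7)=+1, (5|7)=-1; sign (−1)^0·+1^0·-1^1 = -1.
(a,b)_2: α=0, β=-4; u≡3, v≡1 (mod 8); ε(u)ε(v)=1·0, αω(v)=0·0, βω(u)=-4·1; sum ≡ 0  ⇒  +1.
(a,b)_29: α=1, u≡8; β=0, v≡21 (mod 29); (8|29)=-1, (21|29)=-1; sign (−1)^0·-1^0·-1^1 = -1.
(a,b)_13: α=0, u≡4; β=-2, v≡6 (mod 13); (4|13)=+1, (6|13)=-1; sign (−1)^0·+1^-2·-1^0 = +1.
(a,b)_5: α=1, u≡2; β=6, v≡1 (mod 5); (2|5)=-1, (1|5)=+1; sign (−1)^0·-1^6·+1^1 = +1.
(a,b)_19: α=0, u≡1; β=1, v≡3 (mod 19); (1|19)=+1, (3|19)=-1; sign (−1)^0·+1^1·-1^0 = +1.
(a,b)_23: α=1, u≡9; β=3, v≡16 (mod 23); (9|23)=+1, (16|23)=+1; sign (−1)^1·+1^3·+1^1 = -1.
(a,b)_3: α=1, u≡2; β=-8, v≡1 (mod 3); (2|3)=-1, (1|3)=+1; sign (−1)^0·-1^-8·+1^1 = +1.
|Ram(70035, 23161)| = 4, even; anisotropic at {7, 23, 29, 53}.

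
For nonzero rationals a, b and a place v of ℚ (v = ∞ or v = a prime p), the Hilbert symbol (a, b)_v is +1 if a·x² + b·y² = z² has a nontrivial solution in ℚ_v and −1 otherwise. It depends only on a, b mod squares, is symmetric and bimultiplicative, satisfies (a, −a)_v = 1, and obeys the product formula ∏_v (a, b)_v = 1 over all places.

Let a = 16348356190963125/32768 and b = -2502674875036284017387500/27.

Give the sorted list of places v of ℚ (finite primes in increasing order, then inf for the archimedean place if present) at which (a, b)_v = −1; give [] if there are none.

[5, 13, 17, 19]

(a, b) ≡ (4522, -62985) mod (ℚ^×)²; places V = {2, 3, 5, 7, 13, 17, 19, 23, 37, ∞}.
(a,b)_5: α=4, u≡2; β=5, v≡3 (mod 5); (2|5)=-1, (3|5)=-1; sign (−1)^0·-1^5·-1^4 = -1.
(a,b)_19: α=3, u≡15; β=5, v≡14 (mod 19); (15|19)=-1, (14|19)=-1; sign (−1)^1·-1^5·-1^3 = -1.
(a,b)_17: α=3, u≡12; β=5, v≡1 (mod 17); (12|17)=-1, (1|17)=+1; sign (−1)^0·-1^5·+1^3 = -1.
(a,b)_37: α=2, u≡23; β=0, v≡28 (mod 37); (23|37)=-1, (28|37)=+1; sign (−1)^0·-1^0·+1^2 = +1.
(a,b)_3: α=4, u≡1; β=-3, v≡2 (mod 3); (1|3)=+1, (2|3)=-1; sign (−1)^0·+1^-3·-1^4 = +1.
(a,b)_13: α=0, u≡7; β=3, v≡10 (mod 13); (7|13)=-1, (10|13)=+1; sign (−1)^0·-1^3·+1^0 = -1.
(a,b)_7: α=1, u≡4; β=2, v≡1 (mod 7); (4|7)=+1, (1|7)=+1; sign (−1)^0·+1^2·+1^1 = +1.
(a,b)_2: α=-15, β=2; u≡5, v≡7 (mod 8); ε(u)ε(v)=0·1, αω(v)=-15·0, βω(u)=2·1; sum ≡ 0  ⇒  +1.
(a,b)_∞: sgn(4522)=+, sgn(-62985)=−, so +1.
(a,b)_23: α=0, u≡22; β=2, v≡16 (mod 23); (22|23)=-1, (16|23)=+1; sign (−1)^0·-1^2·+1^0 = +1.
|Ram(4522, -62985)| = 4, even; anisotropic at {5, 13, 17, 19}.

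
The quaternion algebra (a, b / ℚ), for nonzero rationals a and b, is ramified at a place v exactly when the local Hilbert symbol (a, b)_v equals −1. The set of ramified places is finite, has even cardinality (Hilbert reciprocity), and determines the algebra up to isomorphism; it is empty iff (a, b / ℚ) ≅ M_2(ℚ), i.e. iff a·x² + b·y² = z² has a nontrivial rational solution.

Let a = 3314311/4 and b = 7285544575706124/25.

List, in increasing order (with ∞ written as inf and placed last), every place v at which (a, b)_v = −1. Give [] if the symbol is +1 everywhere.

(a, b) ≡ (559, 29971) mod (ℚ^×)²; places V = {2, 3, 5, 7, 11, 13, 17, 41, 43, ∞}.
(a,b)_43: α=1, u≡16; β=3, v≡38 (mod 43); (16|43)=+1, (38|43)=+1; sign (−1)^1·+1^3·+1^1 = -1.
(a,b)_41: α=0, u≡19; β=1, v≡15 (mod 41); (19|41)=-1, (15|41)=-1; sign (−1)^0·-1^1·-1^0 = -1.
(a,b)_13: α=1, u≡1; β=2, v≡6 (mod 13); (1|13)=+1, (6|13)=-1; sign (−1)^0·+1^2·-1^1 = -1.
(a,b)_3: α=0, u≡1; β=4, v≡1 (mod 3); (1|3)=+1, (1|3)=+1; sign (−1)^0·+1^4·+1^0 = +1.
(a,b)_11: α=2, u≡3; β=0, v≡8 (mod 11); (3|11)=+1, (8|11)=-1; sign (−1)^0·+1^0·-1^2 = +1.
(a,b)_5: α=0, u≡4; β=-2, v≡4 (mod 5); (4|5)=+1, (4|5)=+1; sign (−1)^0·+1^-2·+1^0 = +1.
(a,b)_∞: sgn(559)=+, sgn(29971)=+, so +1.
(a,b)_17: α=0, u≡2; β=1, v≡7 (mod 17); (2|17)=+1, (7|17)=-1; sign (−1)^0·+1^1·-1^0 = +1.
(a,b)_2: α=-2, β=2; u≡7, v≡3 (mod 8); ε(u)ε(v)=1·1, αω(v)=-2·1, βω(u)=2·0; sum ≡ 1  ⇒  -1.
(a,b)_7: α=2, u≡3; β=4, v≡2 (mod 7); (3|7)=-1, (2|7)=+1; sign (−1)^0·-1^4·+1^2 = +1.
Ram(559, 29971) = {2, 13, 41, 43}; no ℚ_2-point on the conic.

[2, 13, 41, 43]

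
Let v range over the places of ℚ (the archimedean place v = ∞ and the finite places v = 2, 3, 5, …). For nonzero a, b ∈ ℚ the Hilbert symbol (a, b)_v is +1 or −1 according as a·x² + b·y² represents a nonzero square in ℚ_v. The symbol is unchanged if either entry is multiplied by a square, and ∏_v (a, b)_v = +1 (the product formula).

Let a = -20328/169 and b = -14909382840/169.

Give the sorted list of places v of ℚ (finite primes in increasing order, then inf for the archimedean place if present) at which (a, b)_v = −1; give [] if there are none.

[2, 5, 7, 11, 19, inf]

Mod squares: a ≡ -42, b ≡ -106590. Check v ∈ {∞, 2, 3, 5, 7, 11, 13, 17, 19}.
v=7: a=7^1·(≡1), b=7^0·(≡5) mod 7; (1|7)=+1, (5|7)=-1; (−1)^{1·0·3}·(+1)^0·(-1)^1 = -1.
v=5: a=5^0·(≡3), b=5^1·(≡3) mod 5; (3|5)=-1, (3|5)=-1; (−1)^{0·1·2}·(-1)^1·(-1)^0 = -1.
v=3: a=3^1·(≡1), b=3^1·(≡2) mod 3; (1|3)=+1, (2|3)=-1; (−1)^{1·1·1}·(+1)^1·(-1)^1 = +1.
v=2: v_2(a)=3, v_2(b)=3; units ≡ 3, 1 (mod 8); ε·ε+αω+βω = 1·0+3·0+3·1 ≡ 1  ⇒  (a,b)_2 = -1.
v=11: a=11^2·(≡2), b=11^3·(≡3) mod 11; (2|11)=-1, (3|11)=+1; (−1)^{2·3·5}·(-1)^3·(+1)^2 = -1.
v=17: a=17^0·(≡13), b=17^3·(≡10) mod 17; (13|17)=+1, (10|17)=-1; (−1)^{0·3·8}·(+1)^3·(-1)^0 = +1.
v=∞: -42 < 0 and -106590 < 0  ⇒  (a,b)_∞ = -1.
v=13: a=13^-2·(≡4), b=13^-2·(≡12) mod 13; (4|13)=+1, (12|13)=+1; (−1)^{-2·-2·6}·(+1)^-2·(+1)^-2 = +1.
v=19: a=19^0·(≡18), b=19^1·(≡14) mod 19; (18|19)=-1, (14|19)=-1; (−1)^{0·1·9}·(-1)^1·(-1)^0 = -1.
(-42, -106590 / ℚ) ramifies at {2, 5, 7, 11, 19, ∞}: a division algebra.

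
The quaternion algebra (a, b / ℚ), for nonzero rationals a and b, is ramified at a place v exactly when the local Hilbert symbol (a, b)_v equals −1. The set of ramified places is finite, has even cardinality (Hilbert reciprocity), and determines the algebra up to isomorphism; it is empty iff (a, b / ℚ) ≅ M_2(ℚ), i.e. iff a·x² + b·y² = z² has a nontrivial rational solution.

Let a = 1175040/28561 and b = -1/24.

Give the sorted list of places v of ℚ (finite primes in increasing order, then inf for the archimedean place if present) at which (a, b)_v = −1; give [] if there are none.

(a, b) ≡ (510, -6) mod (ℚ^×)²; places V = {2, 3, 5, 13, 17, ∞}.
(a,b)_17: α=1, u≡15; β=0, v≡12 (mod 17); (15|17)=+1, (12|17)=-1; sign (−1)^0·+1^0·-1^1 = -1.
(a,b)_2: α=9, β=-3; u≡7, v≡5 (mod 8); ε(u)ε(v)=1·0, αω(v)=9·1, βω(u)=-3·0; sum ≡ 1  ⇒  -1.
(a,b)_5: α=1, u≡3; β=0, v≡1 (mod 5); (3|5)=-1, (1|5)=+1; sign (−1)^0·-1^0·+1^1 = +1.
(a,b)_3: α=3, u≡2; β=-1, v≡1 (mod 3); (2|3)=-1, (1|3)=+1; sign (−1)^1·-1^-1·+1^3 = +1.
(a,b)_∞: sgn(510)=+, sgn(-6)=−, so +1.
(a,b)_13: α=-4, u≡9; β=0, v≡7 (mod 13); (9|13)=+1, (7|13)=-1; sign (−1)^0·+1^0·-1^-4 = +1.
|Ram(510, -6)| = 2, even; anisotropic at {2, 17}.

[2, 17]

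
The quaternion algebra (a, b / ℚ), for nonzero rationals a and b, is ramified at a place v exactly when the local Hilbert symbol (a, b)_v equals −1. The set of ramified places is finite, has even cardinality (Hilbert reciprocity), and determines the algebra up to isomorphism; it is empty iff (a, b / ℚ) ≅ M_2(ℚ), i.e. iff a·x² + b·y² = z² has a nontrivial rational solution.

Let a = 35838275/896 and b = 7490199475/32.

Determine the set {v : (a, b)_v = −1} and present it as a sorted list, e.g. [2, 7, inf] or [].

(a, b) ≡ (154, 38) mod (ℚ^×)²; places V = {2, 5, 7, 11, 19, ∞}.
(a,b)_19: α=4, u≡3; β=5, v≡12 (mod 19); (3|19)=-1, (12|19)=-1; sign (−1)^0·-1^5·-1^4 = -1.
(a,b)_7: α=-1, u≡2; β=0, v≡6 (mod 7); (2|7)=+1, (6|7)=-1; sign (−1)^0·+1^0·-1^-1 = -1.
(a,b)_11: α=1, u≡9; β=2, v≡3 (mod 11); (9|11)=+1, (3|11)=+1; sign (−1)^0·+1^2·+1^1 = +1.
(a,b)_∞: sgn(154)=+, sgn(38)=+, so +1.
(a,b)_2: α=-7, β=-5; u≡5, v≡3 (mod 8); ε(u)ε(v)=0·1, αω(v)=-7·1, βω(u)=-5·1; sum ≡ 0  ⇒  +1.
(a,b)_5: α=2, u≡1; β=2, v≡2 (mod 5); (1|5)=+1, (2|5)=-1; sign (−1)^0·+1^2·-1^2 = +1.
(154, 38 / ℚ) ramifies at {7, 19}: a division algebra.

[7, 19]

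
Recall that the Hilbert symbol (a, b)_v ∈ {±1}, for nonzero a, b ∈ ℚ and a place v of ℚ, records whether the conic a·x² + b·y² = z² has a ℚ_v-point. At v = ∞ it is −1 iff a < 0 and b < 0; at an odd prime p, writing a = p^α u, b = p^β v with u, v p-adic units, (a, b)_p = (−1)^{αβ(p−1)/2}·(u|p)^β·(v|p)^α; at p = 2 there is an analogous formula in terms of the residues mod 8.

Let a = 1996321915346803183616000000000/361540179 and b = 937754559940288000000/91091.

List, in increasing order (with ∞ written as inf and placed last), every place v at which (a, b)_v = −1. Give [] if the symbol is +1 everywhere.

(a, b) ≡ (48455209990, 145673) mod (ℚ^×)²; places V = {2, 3, 5, 7, 11, 13, 17, 19, 29, 31, 37, 41, ∞}.
(a,b)_5: α=9, u≡3; β=6, v≡2 (mod 5); (3|5)=-1, (2|5)=-1; sign (−1)^0·-1^6·-1^9 = -1.
(a,b)_17: α=1, u≡9; β=1, v≡16 (mod 17); (9|17)=+1, (16|17)=+1; sign (−1)^0·+1^1·+1^1 = +1.
(a,b)_∞: sgn(48455209990)=+, sgn(145673)=+, so +1.
(a,b)_41: α=1, u≡2; β=1, v≡15 (mod 41); (2|41)=+1, (15|41)=-1; sign (−1)^0·+1^1·-1^1 = -1.
(a,b)_13: α=-2, u≡11; β=-2, v≡2 (mod 13); (11|13)=-1, (2|13)=-1; sign (−1)^0·-1^-2·-1^-2 = +1.
(a,b)_19: α=1, u≡12; β=1, v≡10 (mod 19); (12|19)=-1, (10|19)=-1; sign (−1)^1·-1^1·-1^1 = -1.
(a,b)_7: α=-4, u≡3; β=-2, v≡5 (mod 7); (3|7)=-1, (5|7)=-1; sign (−1)^0·-1^-2·-1^-4 = +1.
(a,b)_37: α=3, u≡27; β=2, v≡11 (mod 37); (27|37)=+1, (11|37)=+1; sign (−1)^0·+1^2·+1^3 = +1.
(a,b)_2: α=21, β=12; u≡3, v≡1 (mod 8); ε(u)ε(v)=1·0, αω(v)=21·0, βω(u)=12·1; sum ≡ 0  ⇒  +1.
(a,b)_29: α=3, u≡15; β=2, v≡23 (mod 29); (15|29)=-1, (23|29)=+1; sign (−1)^0·-1^2·+1^3 = +1.
(a,b)_11: α=-1, u≡10; β=-1, v≡10 (mod 11); (10|11)=-1, (10|11)=-1; sign (−1)^1·-1^-1·-1^-1 = -1.
(a,b)_31: α=3, u≡5; β=2, v≡25 (mod 31); (5|31)=+1, (25|31)=+1; sign (−1)^0·+1^2·+1^3 = +1.
(a,b)_3: α=-4, u≡1; β=0, v≡2 (mod 3); (1|3)=+1, (2|3)=-1; sign (−1)^0·+1^0·-1^-4 = +1.
Ram(48455209990, 145673) = {5, 11, 19, 41}; no ℚ_5-point on the conic.

[5, 11, 19, 41]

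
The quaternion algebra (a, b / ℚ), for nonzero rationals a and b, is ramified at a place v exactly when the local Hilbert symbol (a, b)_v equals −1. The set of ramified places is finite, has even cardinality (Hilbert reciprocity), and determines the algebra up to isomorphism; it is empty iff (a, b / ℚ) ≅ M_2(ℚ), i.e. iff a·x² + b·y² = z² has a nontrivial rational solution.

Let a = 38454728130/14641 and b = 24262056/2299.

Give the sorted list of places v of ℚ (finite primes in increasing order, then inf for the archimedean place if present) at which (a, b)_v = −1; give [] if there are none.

Mod squares: a ≡ 130, b ≡ 494. Check v ∈ {∞, 2, 3, 5, 7, 11, 13, 19, 23}.
v=5: a=5^1·(≡1), b=5^0·(≡4) mod 5; (1|5)=+1, (4|5)=+1; (−1)^{1·0·2}·(+1)^0·(+1)^1 = +1.
v=3: a=3^6·(≡1), b=3^2·(≡2) mod 3; (1|3)=+1, (2|3)=-1; (−1)^{6·2·1}·(+1)^2·(-1)^6 = +1.
v=19: a=19^0·(≡6), b=19^-1·(≡9) mod 19; (6|19)=+1, (9|19)=+1; (−1)^{0·-1·9}·(+1)^-1·(+1)^0 = +1.
v=7: a=7^4·(≡1), b=7^2·(≡2) mod 7; (1|7)=+1, (2|7)=+1; (−1)^{4·2·3}·(+1)^2·(+1)^4 = +1.
v=2: v_2(a)=1, v_2(b)=3; units ≡ 1, 7 (mod 8); ε·ε+αω+βω = 0·1+1·0+3·0 ≡ 0  ⇒  (a,b)_2 = +1.
v=11: a=11^-4·(≡5), b=11^-2·(≡2) mod 11; (5|11)=+1, (2|11)=-1; (−1)^{-4·-2·5}·(+1)^-2·(-1)^-4 = +1.
v=23: a=23^0·(≡20), b=23^2·(≡21) mod 23; (20|23)=-1, (21|23)=-1; (−1)^{0·2·11}·(-1)^2·(-1)^0 = +1.
v=13: a=13^3·(≡4), b=13^1·(≡10) mod 13; (4|13)=+1, (10|13)=+1; (−1)^{3·1·6}·(+1)^1·(+1)^3 = +1.
v=∞: 130 > 0 and 494 > 0  ⇒  (a,b)_∞ = +1.
Every local symbol is +1, so the conic 130·x² + 494·y² = z² has ℚ_v-points for all v and hence a ℚ-point; (a, b / ℚ) ≅ M_2(ℚ).

[]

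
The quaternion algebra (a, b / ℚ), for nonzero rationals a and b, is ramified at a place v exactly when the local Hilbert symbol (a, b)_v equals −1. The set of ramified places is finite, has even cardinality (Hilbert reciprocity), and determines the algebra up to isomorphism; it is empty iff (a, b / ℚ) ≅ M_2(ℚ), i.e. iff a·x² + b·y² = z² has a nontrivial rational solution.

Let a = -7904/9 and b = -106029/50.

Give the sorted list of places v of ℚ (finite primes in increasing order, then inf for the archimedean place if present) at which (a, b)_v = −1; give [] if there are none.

Mod squares: a ≡ -494, b ≡ -2618. Check v ∈ {∞, 2, 3, 5, 7, 11, 13, 17, 19}.
v=19: a=19^1·(≡15), b=19^0·(≡4) mod 19; (15|19)=-1, (4|19)=+1; (−1)^{1·0·9}·(-1)^0·(+1)^1 = +1.
v=7: a=7^0·(≡3), b=7^1·(≡1) mod 7; (3|7)=-1, (1|7)=+1; (−1)^{0·1·3}·(-1)^1·(+1)^0 = -1.
v=∞: -494 < 0 and -2618 < 0  ⇒  (a,b)_∞ = -1.
v=2: v_2(a)=5, v_2(b)=-1; units ≡ 1, 3 (mod 8); ε·ε+αω+βω = 0·1+5·1+-1·0 ≡ 1  ⇒  (a,b)_2 = -1.
v=5: a=5^0·(≡4), b=5^-2·(≡3) mod 5; (4|5)=+1, (3|5)=-1; (−1)^{0·-2·2}·(+1)^-2·(-1)^0 = +1.
v=3: a=3^-2·(≡1), b=3^4·(≡1) mod 3; (1|3)=+1, (1|3)=+1; (−1)^{-2·4·1}·(+1)^4·(+1)^-2 = +1.
v=11: a=11^0·(≡3), b=11^1·(≡5) mod 11; (3|11)=+1, (5|11)=+1; (−1)^{0·1·5}·(+1)^1·(+1)^0 = +1.
v=13: a=13^1·(≡9), b=13^0·(≡7) mod 13; (9|13)=+1, (7|13)=-1; (−1)^{1·0·6}·(+1)^0·(-1)^1 = -1.
v=17: a=17^0·(≡2), b=17^1·(≡15) mod 17; (2|17)=+1, (15|17)=+1; (−1)^{0·1·8}·(+1)^1·(+1)^0 = +1.
Ram(-494, -2618) = {2, 7, 13, ∞}; no ℚ_2-point on the conic.

[2, 7, 13, inf]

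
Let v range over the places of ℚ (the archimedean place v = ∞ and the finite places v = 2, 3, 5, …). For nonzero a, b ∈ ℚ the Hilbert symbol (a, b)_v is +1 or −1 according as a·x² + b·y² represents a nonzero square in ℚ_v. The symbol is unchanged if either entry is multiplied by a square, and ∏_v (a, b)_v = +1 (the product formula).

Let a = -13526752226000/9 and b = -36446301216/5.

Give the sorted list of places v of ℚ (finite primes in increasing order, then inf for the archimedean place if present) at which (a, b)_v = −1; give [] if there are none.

[5, 13, 31, 37, 41, inf]

(a, b) ≡ (-146165, -140610730) mod (ℚ^×)²; places V = {2, 3, 5, 13, 23, 31, 37, 41, ∞}.
(a,b)_23: α=1, u≡18; β=1, v≡20 (mod 23); (18|23)=+1, (20|23)=-1; sign (−1)^1·+1^1·-1^1 = +1.
(a,b)_41: α=1, u≡9; β=1, v≡38 (mod 41); (9|41)=+1, (38|41)=-1; sign (−1)^0·+1^1·-1^1 = -1.
(a,b)_5: α=3, u≡3; β=-1, v≡4 (mod 5); (3|5)=-1, (4|5)=+1; sign (−1)^0·-1^-1·+1^3 = -1.
(a,b)_31: α=1, u≡8; β=1, v≡28 (mod 31); (8|31)=+1, (28|31)=+1; sign (−1)^1·+1^1·+1^1 = -1.
(a,b)_3: α=-2, u≡1; β=4, v≡2 (mod 3); (1|3)=+1, (2|3)=-1; sign (−1)^0·+1^4·-1^-2 = +1.
(a,b)_13: α=2, u≡8; β=1, v≡5 (mod 13); (8|13)=-1, (5|13)=-1; sign (−1)^0·-1^1·-1^2 = -1.
(a,b)_2: α=4, β=5; u≡3, v≡3 (mod 8); ε(u)ε(v)=1·1, αω(v)=4·1, βω(u)=5·1; sum ≡ 0  ⇒  +1.
(a,b)_37: α=2, u≡23; β=1, v≡14 (mod 37); (23|37)=-1, (14|37)=-1; sign (−1)^0·-1^1·-1^2 = -1.
(a,b)_∞: sgn(-146165)=−, sgn(-140610730)=−, so -1.
|Ram(-146165, -140610730)| = 6, even; anisotropic at {5, 13, 31, 37, 41, ∞}.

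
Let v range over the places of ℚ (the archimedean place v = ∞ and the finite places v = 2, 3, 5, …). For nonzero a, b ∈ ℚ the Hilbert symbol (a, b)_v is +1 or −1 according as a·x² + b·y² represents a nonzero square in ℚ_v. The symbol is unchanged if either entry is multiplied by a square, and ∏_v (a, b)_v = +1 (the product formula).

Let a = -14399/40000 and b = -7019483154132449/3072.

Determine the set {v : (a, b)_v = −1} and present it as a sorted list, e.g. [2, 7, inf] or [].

[11, 13, 17, inf]

Mod squares: a ≡ -119, b ≡ -3003. Check v ∈ {∞, 2, 3, 5, 7, 11, 13, 17}.
v=13: a=13^0·(≡8), b=13^1·(≡9) mod 13; (8|13)=-1, (9|13)=+1; (−1)^{0·1·6}·(-1)^1·(+1)^0 = -1.
v=2: v_2(a)=-6, v_2(b)=-10; units ≡ 1, 5 (mod 8); ε·ε+αω+βω = 0·0+-6·1+-10·0 ≡ 0  ⇒  (a,b)_2 = +1.
v=5: a=5^-4·(≡4), b=5^0·(≡3) mod 5; (4|5)=+1, (3|5)=-1; (−1)^{-4·0·2}·(+1)^0·(-1)^-4 = +1.
v=11: a=11^2·(≡6), b=11^3·(≡7) mod 11; (6|11)=-1, (7|11)=-1; (−1)^{2·3·5}·(-1)^3·(-1)^2 = -1.
v=7: a=7^1·(≡4), b=7^5·(≡6) mod 7; (4|7)=+1, (6|7)=-1; (−1)^{1·5·3}·(+1)^5·(-1)^1 = +1.
v=17: a=17^1·(≡14), b=17^6·(≡7) mod 17; (14|17)=-1, (7|17)=-1; (−1)^{1·6·8}·(-1)^6·(-1)^1 = -1.
v=3: a=3^0·(≡1), b=3^-1·(≡1) mod 3; (1|3)=+1, (1|3)=+1; (−1)^{0·-1·1}·(+1)^-1·(+1)^0 = +1.
v=∞: -119 < 0 and -3003 < 0  ⇒  (a,b)_∞ = -1.
|Ram(-119, -3003)| = 4, even; anisotropic at {11, 13, 17, ∞}.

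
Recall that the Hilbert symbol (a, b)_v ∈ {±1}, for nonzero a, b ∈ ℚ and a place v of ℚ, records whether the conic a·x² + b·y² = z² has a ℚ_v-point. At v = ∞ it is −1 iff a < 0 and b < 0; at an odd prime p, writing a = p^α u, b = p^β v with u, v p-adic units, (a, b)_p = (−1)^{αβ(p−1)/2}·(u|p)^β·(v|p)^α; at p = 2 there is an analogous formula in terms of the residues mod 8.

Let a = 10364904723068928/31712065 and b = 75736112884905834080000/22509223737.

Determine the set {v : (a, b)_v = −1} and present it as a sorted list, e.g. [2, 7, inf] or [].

Mod squares: a ≡ 1138830, b ≡ 17391. Check v ∈ {∞, 2, 3, 5, 7, 11, 13, 17, 29, 31, 37, 41, 53}.
v=2: v_2(a)=11, v_2(b)=8; units ≡ 7, 7 (mod 8); ε·ε+αω+βω = 1·1+11·0+8·0 ≡ 1  ⇒  (a,b)_2 = -1.
v=41: a=41^-2·(≡3), b=41^-2·(≡3) mod 41; (3|41)=-1, (3|41)=-1; (−1)^{-2·-2·20}·(-1)^-2·(-1)^-2 = +1.
v=53: a=53^0·(≡51), b=53^2·(≡1) mod 53; (51|53)=-1, (1|53)=+1; (−1)^{0·2·26}·(-1)^2·(+1)^0 = +1.
v=11: a=11^-1·(≡5), b=11^-1·(≡10) mod 11; (5|11)=+1, (10|11)=-1; (−1)^{-1·-1·5}·(+1)^-1·(-1)^-1 = +1.
v=17: a=17^3·(≡7), b=17^3·(≡5) mod 17; (7|17)=-1, (5|17)=-1; (−1)^{3·3·8}·(-1)^3·(-1)^3 = +1.
v=31: a=31^2·(≡8), b=31^3·(≡21) mod 31; (8|31)=+1, (21|31)=-1; (−1)^{2·3·15}·(+1)^3·(-1)^2 = +1.
v=13: a=13^0·(≡4), b=13^-2·(≡12) mod 13; (4|13)=+1, (12|13)=+1; (−1)^{0·-2·6}·(+1)^-2·(+1)^0 = +1.
v=5: a=5^-1·(≡1), b=5^4·(≡4) mod 5; (1|5)=+1, (4|5)=+1; (−1)^{-1·4·2}·(+1)^4·(+1)^-1 = +1.
v=29: a=29^1·(≡1), b=29^2·(≡1) mod 29; (1|29)=+1, (1|29)=+1; (−1)^{1·2·14}·(+1)^2·(+1)^1 = +1.
v=∞: 1138830 > 0 and 17391 > 0  ⇒  (a,b)_∞ = +1.
v=7: a=7^-3·(≡3), b=7^-4·(≡3) mod 7; (3|7)=-1, (3|7)=-1; (−1)^{-3·-4·3}·(-1)^-4·(-1)^-3 = -1.
v=3: a=3^3·(≡2), b=3^-1·(≡1) mod 3; (2|3)=-1, (1|3)=+1; (−1)^{3·-1·1}·(-1)^-1·(+1)^3 = +1.
v=37: a=37^2·(≡7), b=37^2·(≡10) mod 37; (7|37)=+1, (10|37)=+1; (−1)^{2·2·18}·(+1)^2·(+1)^2 = +1.
|Ram(1138830, 17391)| = 2, even; anisotropic at {2, 7}.

[2, 7]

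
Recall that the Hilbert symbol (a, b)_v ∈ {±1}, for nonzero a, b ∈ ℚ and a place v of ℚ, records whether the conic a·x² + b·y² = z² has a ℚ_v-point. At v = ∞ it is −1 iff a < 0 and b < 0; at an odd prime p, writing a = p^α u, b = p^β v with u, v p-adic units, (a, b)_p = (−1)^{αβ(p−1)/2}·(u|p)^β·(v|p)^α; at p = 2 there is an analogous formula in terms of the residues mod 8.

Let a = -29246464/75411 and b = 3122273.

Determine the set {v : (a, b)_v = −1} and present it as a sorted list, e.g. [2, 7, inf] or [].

Mod squares: a ≡ -19, b ≡ 3122273. Check v ∈ {∞, 2, 3, 7, 11, 13, 19, 23, 41, 43}.
v=43: a=43^0·(≡13), b=43^1·(≡27) mod 43; (13|43)=+1, (27|43)=-1; (−1)^{0·1·21}·(+1)^1·(-1)^0 = +1.
v=23: a=23^0·(≡13), b=23^1·(≡5) mod 23; (13|23)=+1, (5|23)=-1; (−1)^{0·1·11}·(+1)^1·(-1)^0 = +1.
v=2: v_2(a)=10, v_2(b)=0; units ≡ 5, 1 (mod 8); ε·ε+αω+βω = 0·0+10·0+0·1 ≡ 0  ⇒  (a,b)_2 = +1.
v=41: a=41^0·(≡26), b=41^1·(≡16) mod 41; (26|41)=-1, (16|41)=+1; (−1)^{0·1·20}·(-1)^1·(+1)^0 = -1.
v=13: a=13^4·(≡5), b=13^0·(≡11) mod 13; (5|13)=-1, (11|13)=-1; (−1)^{4·0·6}·(-1)^0·(-1)^4 = +1.
v=7: a=7^-2·(≡2), b=7^1·(≡6) mod 7; (2|7)=+1, (6|7)=-1; (−1)^{-2·1·3}·(+1)^1·(-1)^-2 = +1.
v=19: a=19^-1·(≡15), b=19^0·(≡3) mod 19; (15|19)=-1, (3|19)=-1; (−1)^{-1·0·9}·(-1)^0·(-1)^-1 = -1.
v=11: a=11^0·(≡1), b=11^1·(≡10) mod 11; (1|11)=+1, (10|11)=-1; (−1)^{0·1·5}·(+1)^1·(-1)^0 = +1.
v=3: a=3^-4·(≡2), b=3^0·(≡2) mod 3; (2|3)=-1, (2|3)=-1; (−1)^{-4·0·1}·(-1)^0·(-1)^-4 = +1.
v=∞: -19 < 0 and 3122273 > 0  ⇒  (a,b)_∞ = +1.
|Ram(-19, 3122273)| = 2, even; anisotropic at {19, 41}.

[19, 41]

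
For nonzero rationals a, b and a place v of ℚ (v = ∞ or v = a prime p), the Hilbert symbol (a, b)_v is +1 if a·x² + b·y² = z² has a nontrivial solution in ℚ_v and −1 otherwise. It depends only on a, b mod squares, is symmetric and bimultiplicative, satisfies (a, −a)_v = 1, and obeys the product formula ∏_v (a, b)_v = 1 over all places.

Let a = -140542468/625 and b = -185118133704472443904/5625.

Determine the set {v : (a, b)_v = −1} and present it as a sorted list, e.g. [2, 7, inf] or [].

(a, b) ≡ (-290377, -17719) mod (ℚ^×)²; places V = {2, 3, 5, 11, 13, 17, 19, 29, 31, 47, ∞}.
(a,b)_3: α=0, u≡2; β=-2, v≡2 (mod 3); (2|3)=-1, (2|3)=-1; sign (−1)^0·-1^-2·-1^0 = +1.
(a,b)_5: α=-4, u≡2; β=-4, v≡4 (mod 5); (2|5)=-1, (4|5)=+1; sign (−1)^0·-1^-4·+1^-4 = +1.
(a,b)_31: α=1, u≡12; β=2, v≡30 (mod 31); (12|31)=-1, (30|31)=-1; sign (−1)^0·-1^2·-1^1 = -1.
(a,b)_17: α=1, u≡9; β=2, v≡14 (mod 17); (9|17)=+1, (14|17)=-1; sign (−1)^0·+1^2·-1^1 = -1.
(a,b)_29: α=1, u≡19; β=3, v≡18 (mod 29); (19|29)=-1, (18|29)=-1; sign (−1)^0·-1^3·-1^1 = +1.
(a,b)_2: α=2, β=10; u≡7, v≡1 (mod 8); ε(u)ε(v)=1·0, αω(v)=2·0, βω(u)=10·0; sum ≡ 0  ⇒  +1.
(a,b)_19: α=1, u≡3; β=2, v≡3 (mod 19); (3|19)=-1, (3|19)=-1; sign (−1)^0·-1^2·-1^1 = -1.
(a,b)_47: α=0, u≡36; β=1, v≡31 (mod 47); (36|47)=+1, (31|47)=-1; sign (−1)^0·+1^1·-1^0 = +1.
(a,b)_13: α=0, u≡12; β=1, v≡5 (mod 13); (12|13)=+1, (5|13)=-1; sign (−1)^0·+1^1·-1^0 = +1.
(a,b)_∞: sgn(-290377)=−, sgn(-17719)=−, so -1.
(a,b)_11: α=2, u≡9; β=2, v≡6 (mod 11); (9|11)=+1, (6|11)=-1; sign (−1)^0·+1^2·-1^2 = +1.
|Ram(-290377, -17719)| = 4, even; anisotropic at {17, 19, 31, ∞}.

[17, 19, 31, inf]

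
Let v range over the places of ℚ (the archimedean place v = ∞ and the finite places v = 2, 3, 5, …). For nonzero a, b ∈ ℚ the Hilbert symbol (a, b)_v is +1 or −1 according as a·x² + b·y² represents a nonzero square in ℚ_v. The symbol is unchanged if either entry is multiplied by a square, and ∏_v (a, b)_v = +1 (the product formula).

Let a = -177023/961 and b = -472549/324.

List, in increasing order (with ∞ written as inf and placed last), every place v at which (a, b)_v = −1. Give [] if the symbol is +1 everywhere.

[7, 11, 19, inf]

Mod squares: a ≡ -1463, b ≡ -1309. Check v ∈ {∞, 2, 3, 7, 11, 17, 19, 31}.
v=11: a=11^3·(≡8), b=11^1·(≡8) mod 11; (8|11)=-1, (8|11)=-1; (−1)^{3·1·5}·(-1)^1·(-1)^3 = -1.
v=17: a=17^0·(≡13), b=17^1·(≡15) mod 17; (13|17)=+1, (15|17)=+1; (−1)^{0·1·8}·(+1)^1·(+1)^0 = +1.
v=19: a=19^1·(≡8), b=19^2·(≡2) mod 19; (8|19)=-1, (2|19)=-1; (−1)^{1·2·9}·(-1)^2·(-1)^1 = -1.
v=7: a=7^1·(≡1), b=7^1·(≡4) mod 7; (1|7)=+1, (4|7)=+1; (−1)^{1·1·3}·(+1)^1·(+1)^1 = -1.
v=2: v_2(a)=0, v_2(b)=-2; units ≡ 1, 3 (mod 8); ε·ε+αω+βω = 0·1+0·1+-2·0 ≡ 0  ⇒  (a,b)_2 = +1.
v=∞: -1463 < 0 and -1309 < 0  ⇒  (a,b)_∞ = -1.
v=3: a=3^0·(≡1), b=3^-4·(≡2) mod 3; (1|3)=+1, (2|3)=-1; (−1)^{0·-4·1}·(+1)^-4·(-1)^0 = +1.
v=31: a=31^-2·(≡18), b=31^0·(≡21) mod 31; (18|31)=+1, (21|31)=-1; (−1)^{-2·0·15}·(+1)^0·(-1)^-2 = +1.
Ram(-1463, -1309) = {7, 11, 19, ∞}; no ℚ_7-point on the conic.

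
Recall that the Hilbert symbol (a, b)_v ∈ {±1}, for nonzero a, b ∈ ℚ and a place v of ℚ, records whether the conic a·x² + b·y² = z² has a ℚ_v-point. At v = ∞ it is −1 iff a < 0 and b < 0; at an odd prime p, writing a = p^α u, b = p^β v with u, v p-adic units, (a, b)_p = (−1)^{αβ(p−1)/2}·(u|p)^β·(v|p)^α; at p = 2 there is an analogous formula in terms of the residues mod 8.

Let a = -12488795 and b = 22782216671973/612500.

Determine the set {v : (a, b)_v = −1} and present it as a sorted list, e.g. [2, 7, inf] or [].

[5, 11, 23, 37]

Mod squares: a ≡ -34595, b ≡ 2185. Check v ∈ {∞, 2, 3, 5, 7, 11, 17, 19, 23, 37}.
v=23: a=23^0·(≡21), b=23^1·(≡4) mod 23; (21|23)=-1, (4|23)=+1; (−1)^{0·1·11}·(-1)^1·(+1)^0 = -1.
v=37: a=37^1·(≡16), b=37^2·(≡35) mod 37; (16|37)=+1, (35|37)=-1; (−1)^{1·2·18}·(+1)^2·(-1)^1 = -1.
v=5: a=5^1·(≡1), b=5^-5·(≡3) mod 5; (1|5)=+1, (3|5)=-1; (−1)^{1·-5·2}·(+1)^-5·(-1)^1 = -1.
v=19: a=19^2·(≡4), b=19^1·(≡4) mod 19; (4|19)=+1, (4|19)=+1; (−1)^{2·1·9}·(+1)^1·(+1)^2 = +1.
v=17: a=17^1·(≡3), b=17^2·(≡9) mod 17; (3|17)=-1, (9|17)=+1; (−1)^{1·2·8}·(-1)^2·(+1)^1 = +1.
v=∞: -34595 < 0 and 2185 > 0  ⇒  (a,b)_∞ = +1.
v=7: a=7^0·(≡3), b=7^-2·(≡2) mod 7; (3|7)=-1, (2|7)=+1; (−1)^{0·-2·3}·(-1)^-2·(+1)^0 = +1.
v=11: a=11^1·(≡9), b=11^4·(≡10) mod 11; (9|11)=+1, (10|11)=-1; (−1)^{1·4·5}·(+1)^4·(-1)^1 = -1.
v=3: a=3^0·(≡1), b=3^2·(≡1) mod 3; (1|3)=+1, (1|3)=+1; (−1)^{0·2·1}·(+1)^2·(+1)^0 = +1.
v=2: v_2(a)=0, v_2(b)=-2; units ≡ 5, 1 (mod 8); ε·ε+αω+βω = 0·0+0·0+-2·1 ≡ 0  ⇒  (a,b)_2 = +1.
(-34595, 2185 / ℚ) ramifies at {5, 11, 23, 37}: a division algebra.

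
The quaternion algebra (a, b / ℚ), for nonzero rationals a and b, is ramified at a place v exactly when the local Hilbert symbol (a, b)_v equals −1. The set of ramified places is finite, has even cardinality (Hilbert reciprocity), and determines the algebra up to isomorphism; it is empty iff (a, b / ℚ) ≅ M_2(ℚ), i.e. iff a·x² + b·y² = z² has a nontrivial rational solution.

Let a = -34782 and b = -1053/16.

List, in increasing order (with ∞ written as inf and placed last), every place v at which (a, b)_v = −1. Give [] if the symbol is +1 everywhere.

(a, b) ≡ (-34782, -13) mod (ℚ^×)²; places V = {2, 3, 11, 13, 17, 31, ∞}.
(a,b)_13: α=0, u≡6; β=1, v≡12 (mod 13); (6|13)=-1, (12|13)=+1; sign (−1)^0·-1^1·+1^0 = -1.
(a,b)_11: α=1, u≡6; β=0, v≡5 (mod 11); (6|11)=-1, (5|11)=+1; sign (−1)^0·-1^0·+1^1 = +1.
(a,b)_∞: sgn(-34782)=−, sgn(-13)=−, so -1.
(a,b)_2: α=1, β=-4; u≡1, v≡3 (mod 8); ε(u)ε(v)=0·1, αω(v)=1·1, βω(u)=-4·0; sum ≡ 1  ⇒  -1.
(a,b)_31: α=1, u≡25; β=0, v≡2 (mod 31); (25|31)=+1, (2|31)=+1; sign (−1)^0·+1^0·+1^1 = +1.
(a,b)_3: α=1, u≡1; β=4, v≡2 (mod 3); (1|3)=+1, (2|3)=-1; sign (−1)^0·+1^4·-1^1 = -1.
(a,b)_17: α=1, u≡11; β=0, v≡16 (mod 17); (11|17)=-1, (16|17)=+1; sign (−1)^0·-1^0·+1^1 = +1.
Ram(-34782, -13) = {2, 3, 13, ∞}; no ℚ_2-point on the conic.

[2, 3, 13, inf]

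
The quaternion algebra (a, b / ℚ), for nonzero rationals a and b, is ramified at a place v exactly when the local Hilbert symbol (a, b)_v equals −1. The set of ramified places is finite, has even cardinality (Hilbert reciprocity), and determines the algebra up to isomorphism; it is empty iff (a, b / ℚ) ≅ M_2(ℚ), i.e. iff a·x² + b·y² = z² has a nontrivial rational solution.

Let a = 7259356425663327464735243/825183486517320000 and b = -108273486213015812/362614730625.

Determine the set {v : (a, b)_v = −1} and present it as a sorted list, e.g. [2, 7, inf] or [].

Mod squares: a ≡ 11951, b ≡ -17. Check v ∈ {∞, 2, 3, 5, 7, 13, 17, 19, 31, 37, 43}.
v=37: a=37^-3·(≡4), b=37^-2·(≡14) mod 37; (4|37)=+1, (14|37)=-1; (−1)^{-3·-2·18}·(+1)^-2·(-1)^-3 = -1.
v=17: a=17^9·(≡6), b=17^5·(≡13) mod 17; (6|17)=-1, (13|17)=+1; (−1)^{9·5·8}·(-1)^5·(+1)^9 = -1.
v=3: a=3^-2·(≡2), b=3^-2·(≡1) mod 3; (2|3)=-1, (1|3)=+1; (−1)^{-2·-2·1}·(-1)^-2·(+1)^-2 = +1.
v=43: a=43^2·(≡23), b=43^2·(≡32) mod 43; (23|43)=+1, (32|43)=-1; (−1)^{2·2·21}·(+1)^2·(-1)^2 = +1.
v=7: a=7^-2·(≡4), b=7^-2·(≡1) mod 7; (4|7)=+1, (1|7)=+1; (−1)^{-2·-2·3}·(+1)^-2·(+1)^-2 = +1.
v=13: a=13^6·(≡3), b=13^4·(≡12) mod 13; (3|13)=+1, (12|13)=+1; (−1)^{6·4·6}·(+1)^4·(+1)^6 = +1.
v=2: v_2(a)=-6, v_2(b)=2; units ≡ 7, 7 (mod 8); ε·ε+αω+βω = 1·1+-6·0+2·0 ≡ 1  ⇒  (a,b)_2 = -1.
v=31: a=31^-4·(≡9), b=31^-2·(≡1) mod 31; (9|31)=+1, (1|31)=+1; (−1)^{-4·-2·15}·(+1)^-2·(+1)^-4 = +1.
v=∞: 11951 > 0 and -17 < 0  ⇒  (a,b)_∞ = +1.
v=5: a=5^-4·(≡4), b=5^-4·(≡2) mod 5; (4|5)=+1, (2|5)=-1; (−1)^{-4·-4·2}·(+1)^-4·(-1)^-4 = +1.
v=19: a=19^3·(≡15), b=19^2·(≡10) mod 19; (15|19)=-1, (10|19)=-1; (−1)^{3·2·9}·(-1)^2·(-1)^3 = -1.
|Ram(11951, -17)| = 4, even; anisotropic at {2, 17, 19, 37}.

[2, 17, 19, 37]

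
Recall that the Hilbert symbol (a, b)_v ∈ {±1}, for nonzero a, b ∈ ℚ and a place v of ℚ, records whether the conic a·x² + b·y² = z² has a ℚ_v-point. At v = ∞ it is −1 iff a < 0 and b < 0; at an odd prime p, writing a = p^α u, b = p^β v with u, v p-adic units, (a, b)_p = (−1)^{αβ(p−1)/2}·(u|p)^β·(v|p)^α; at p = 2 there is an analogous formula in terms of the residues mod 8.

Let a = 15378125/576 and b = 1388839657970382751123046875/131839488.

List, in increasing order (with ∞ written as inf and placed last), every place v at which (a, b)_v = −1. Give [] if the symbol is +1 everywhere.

[2, 7]

Mod squares: a ≡ 24605, b ≡ 31570. Check v ∈ {∞, 2, 3, 5, 7, 11, 13, 17, 19, 37, 41}.
v=19: a=19^1·(≡18), b=19^4·(≡17) mod 19; (18|19)=-1, (17|19)=+1; (−1)^{1·4·9}·(-1)^4·(+1)^1 = +1.
v=7: a=7^1·(≡1), b=7^5·(≡4) mod 7; (1|7)=+1, (4|7)=+1; (−1)^{1·5·3}·(+1)^5·(+1)^1 = -1.
v=37: a=37^1·(≡9), b=37^4·(≡10) mod 37; (9|37)=+1, (10|37)=+1; (−1)^{1·4·18}·(+1)^4·(+1)^1 = +1.
v=∞: 24605 > 0 and 31570 > 0  ⇒  (a,b)_∞ = +1.
v=3: a=3^-2·(≡2), b=3^-4·(≡1) mod 3; (2|3)=-1, (1|3)=+1; (−1)^{-2·-4·1}·(-1)^-4·(+1)^-2 = +1.
v=2: v_2(a)=-6, v_2(b)=-9; units ≡ 5, 1 (mod 8); ε·ε+αω+βω = 0·0+-6·0+-9·1 ≡ 1  ⇒  (a,b)_2 = -1.
v=11: a=11^0·(≡1), b=11^-1·(≡10) mod 11; (1|11)=+1, (10|11)=-1; (−1)^{0·-1·5}·(+1)^-1·(-1)^0 = +1.
v=5: a=5^5·(≡1), b=5^11·(≡1) mod 5; (1|5)=+1, (1|5)=+1; (−1)^{5·11·2}·(+1)^11·(+1)^5 = +1.
v=13: a=13^0·(≡12), b=13^2·(≡7) mod 13; (12|13)=+1, (7|13)=-1; (−1)^{0·2·6}·(+1)^2·(-1)^0 = +1.
v=41: a=41^0·(≡25), b=41^1·(≡40) mod 41; (25|41)=+1, (40|41)=+1; (−1)^{0·1·20}·(+1)^1·(+1)^0 = +1.
v=17: a=17^0·(≡12), b=17^-2·(≡13) mod 17; (12|17)=-1, (13|17)=+1; (−1)^{0·-2·8}·(-1)^-2·(+1)^0 = +1.
(24605, 31570 / ℚ) ramifies at {2, 7}: a division algebra.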